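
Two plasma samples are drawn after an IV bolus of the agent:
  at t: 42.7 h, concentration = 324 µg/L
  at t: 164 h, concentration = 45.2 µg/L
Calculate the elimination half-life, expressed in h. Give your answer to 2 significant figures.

43 h

k = ln(C₁/C₂) / (t₂ − t₁) = ln(324/45.2) / (164 − 42.7)
  = 1.970 / 121.3 = 0.01624 h⁻¹
t½ = ln2 / k = 0.693147 / 0.01624 = 42.68 h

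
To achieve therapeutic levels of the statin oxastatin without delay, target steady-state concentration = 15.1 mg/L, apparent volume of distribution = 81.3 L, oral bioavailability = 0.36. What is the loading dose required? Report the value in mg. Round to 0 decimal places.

LD = Css × Vd / F = 15.1 × 81.3 / 0.36 = 3410 mg

3410 mg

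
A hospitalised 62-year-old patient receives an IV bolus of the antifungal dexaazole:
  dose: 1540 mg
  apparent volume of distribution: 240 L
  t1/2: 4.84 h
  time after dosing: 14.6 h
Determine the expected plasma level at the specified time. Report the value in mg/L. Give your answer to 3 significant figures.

0.793 mg/L

C₀ = Dose / Vd = 1540 / 240 = 6.417 mg/L
k = ln2 / t½ = 0.693147 / 4.84 = 0.1432 h⁻¹
C = C₀ · e^(−k·t) = 6.417 × e^(−0.1432 × 14.6)
  = 6.417 × 0.1236 = 0.7931 mg/L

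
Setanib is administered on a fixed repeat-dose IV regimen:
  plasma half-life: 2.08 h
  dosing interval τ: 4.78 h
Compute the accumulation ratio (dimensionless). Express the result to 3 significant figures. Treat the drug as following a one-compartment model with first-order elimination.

k = ln2 / t½ = 0.693147 / 2.08 = 0.3332 h⁻¹
e^(−kτ) = e^(−0.3332 × 4.78) = 0.2034
Accumulation ratio R = 1 / (1 − e^(−kτ)) = 1 / (1 − 0.2034) = 1.255

1.26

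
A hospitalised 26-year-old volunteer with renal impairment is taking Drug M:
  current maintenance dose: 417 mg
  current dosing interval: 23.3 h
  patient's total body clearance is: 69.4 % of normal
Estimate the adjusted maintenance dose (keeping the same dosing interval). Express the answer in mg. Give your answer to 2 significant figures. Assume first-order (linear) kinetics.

290 mg

To keep the same average steady-state level, dosing rate must scale with clearance.
CL ratio = 69.4 / 100 = 0.6940
New dose (same interval) = 417 × 0.6940 = 289.4 mg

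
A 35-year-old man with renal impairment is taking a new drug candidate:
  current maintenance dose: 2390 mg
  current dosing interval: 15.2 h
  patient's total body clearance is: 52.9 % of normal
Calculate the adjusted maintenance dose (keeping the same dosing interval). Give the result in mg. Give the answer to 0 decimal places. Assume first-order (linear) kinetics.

To keep the same average steady-state level, dosing rate must scale with clearance.
CL ratio = 52.9 / 100 = 0.5290
New dose (same interval) = 2390 × 0.5290 = 1264 mg

1264 mg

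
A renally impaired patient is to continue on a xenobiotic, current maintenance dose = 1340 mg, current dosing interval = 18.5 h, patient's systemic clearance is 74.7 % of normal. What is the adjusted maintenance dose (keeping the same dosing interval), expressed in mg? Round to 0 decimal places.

1001 mg

To keep the same average steady-state level, dosing rate must scale with clearance.
CL ratio = 74.7 / 100 = 0.7470
New dose (same interval) = 1340 × 0.7470 = 1001 mg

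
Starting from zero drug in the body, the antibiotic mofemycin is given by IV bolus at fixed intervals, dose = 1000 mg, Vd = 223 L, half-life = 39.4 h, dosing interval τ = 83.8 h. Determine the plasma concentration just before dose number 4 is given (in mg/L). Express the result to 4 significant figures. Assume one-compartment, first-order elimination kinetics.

C₀ per dose = Dose / Vd = 1000 / 223 = 4.484 mg/L
k = ln2 / t½ = 0.693147 / 39.4 = 0.01759 h⁻¹
Fraction remaining after one interval: r = e^(−kτ) = e^(−0.01759 × 83.8) = 0.2290
Before dose 4, 3 doses have been given (aged 1τ, 2τ, 3τ).
C_trough = C₀ × (r + r² + … + r^3) = C₀ × r(1−r^3)/(1−r)
        = 4.484 × 0.2290 × (1 − 0.01201) / (1 − 0.2290) = 1.316 mg/L

1.316 mg/L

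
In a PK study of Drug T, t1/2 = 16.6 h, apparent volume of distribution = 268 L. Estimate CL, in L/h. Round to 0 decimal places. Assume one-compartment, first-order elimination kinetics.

k = ln2 / t½ = 0.693147 / 16.6 = 0.04176 h⁻¹
CL = k × Vd = 0.04176 × 268 = 11.19 L/h

11 L/h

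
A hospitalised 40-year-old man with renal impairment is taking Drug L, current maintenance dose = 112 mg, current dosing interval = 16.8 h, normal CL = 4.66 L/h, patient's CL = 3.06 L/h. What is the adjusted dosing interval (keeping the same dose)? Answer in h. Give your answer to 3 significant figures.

To keep the same average steady-state level, dosing rate must scale with clearance.
CL ratio = 3.06 / 4.66 = 0.6567
New interval (same dose) = 16.8 / 0.6567 = 25.58 h

25.6 h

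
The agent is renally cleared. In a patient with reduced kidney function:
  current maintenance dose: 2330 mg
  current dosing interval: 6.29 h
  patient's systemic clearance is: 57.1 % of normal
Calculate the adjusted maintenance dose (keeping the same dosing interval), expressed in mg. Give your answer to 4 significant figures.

1330 mg

To keep the same average steady-state level, dosing rate must scale with clearance.
CL ratio = 57.1 / 100 = 0.5710
New dose (same interval) = 2330 × 0.5710 = 1330 mg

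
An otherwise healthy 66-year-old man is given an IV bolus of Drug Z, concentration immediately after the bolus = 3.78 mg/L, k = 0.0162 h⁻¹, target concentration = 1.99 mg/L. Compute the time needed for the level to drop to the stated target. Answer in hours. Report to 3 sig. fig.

39.6 h

t = ln(C₀ / C) / k = ln(3.780 / 1.99) / 0.01620
  = ln(1.899) / 0.01620 = 0.6413 / 0.01620 = 39.59 h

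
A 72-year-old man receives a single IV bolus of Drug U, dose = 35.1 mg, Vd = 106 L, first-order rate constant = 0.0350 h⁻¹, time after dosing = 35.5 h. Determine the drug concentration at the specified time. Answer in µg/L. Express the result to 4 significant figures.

95.59 µg/L

C₀ = Dose / Vd = 35.10 / 106 = 0.3311 mg/L
C = C₀ · e^(−k·t) = 0.3311 × e^(−0.03500 × 35.5)
  = 0.3311 × 0.2887 = 0.09559 mg/L
Convert: 0.09559 mg/L × 1000 = 95.59 µg/L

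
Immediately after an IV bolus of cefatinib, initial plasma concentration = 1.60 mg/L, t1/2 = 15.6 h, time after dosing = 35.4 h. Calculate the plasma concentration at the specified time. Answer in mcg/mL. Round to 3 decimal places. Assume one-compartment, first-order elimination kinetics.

k = ln2 / t½ = 0.693147 / 15.6 = 0.04443 h⁻¹
C = C₀ · e^(−k·t) = 1.600 × e^(−0.04443 × 35.4)
  = 1.600 × 0.2075 = 0.3320 mg/L
(0.3320 mg/L = 0.3320 mcg/mL)

0.332 mcg/mL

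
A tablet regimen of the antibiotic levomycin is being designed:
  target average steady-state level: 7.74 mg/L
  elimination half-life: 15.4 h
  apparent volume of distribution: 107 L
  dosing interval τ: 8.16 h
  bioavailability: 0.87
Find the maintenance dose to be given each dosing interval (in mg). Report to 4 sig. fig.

349.6 mg

k = ln2 / t½ = 0.693147 / 15.4 = 0.04501 h⁻¹
CL = k × Vd = 0.04501 × 107 = 4.816 L/h
At steady state, F × (Dose/τ) = Css × CL.
Dose = Css × CL × τ / F = 7.74 × 4.816 × 8.16 / 0.87 = 349.6 mg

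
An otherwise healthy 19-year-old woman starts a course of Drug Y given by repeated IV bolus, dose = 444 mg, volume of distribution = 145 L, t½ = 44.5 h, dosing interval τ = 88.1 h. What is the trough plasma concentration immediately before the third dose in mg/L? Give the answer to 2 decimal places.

0.97 mg/L

C₀ per dose = Dose / Vd = 444 / 145 = 3.062 mg/L
k = ln2 / t½ = 0.693147 / 44.5 = 0.01558 h⁻¹
Fraction remaining after one interval: r = e^(−kτ) = e^(−0.01558 × 88.1) = 0.2534
Before dose 3, 2 doses have been given (aged 1τ, 2τ).
C_trough = C₀ × (r + r²) = 3.062 × (0.2534 + 0.06421) = 0.9725 mg/L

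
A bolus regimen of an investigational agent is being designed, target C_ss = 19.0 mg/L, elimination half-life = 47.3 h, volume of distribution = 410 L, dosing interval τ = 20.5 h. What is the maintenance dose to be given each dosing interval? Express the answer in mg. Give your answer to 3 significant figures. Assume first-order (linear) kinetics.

2340 mg

k = ln2 / t½ = 0.693147 / 47.3 = 0.01465 h⁻¹
CL = k × Vd = 0.01465 × 410 = 6.007 L/h
At steady state, Dose/τ = Css × CL.
Dose = Css × CL × τ = 19.0 × 6.007 × 20.5 = 2340 mg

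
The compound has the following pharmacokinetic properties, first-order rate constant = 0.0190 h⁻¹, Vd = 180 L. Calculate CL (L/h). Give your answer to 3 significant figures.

3.42 L/h

CL = k × Vd = 0.0190 × 180 = 3.420 L/h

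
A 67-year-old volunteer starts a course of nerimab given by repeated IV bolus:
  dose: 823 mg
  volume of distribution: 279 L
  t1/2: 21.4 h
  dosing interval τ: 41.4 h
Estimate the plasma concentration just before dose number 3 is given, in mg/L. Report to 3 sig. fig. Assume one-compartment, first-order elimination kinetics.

0.974 mg/L

C₀ per dose = Dose / Vd = 823 / 279 = 2.950 mg/L
k = ln2 / t½ = 0.693147 / 21.4 = 0.03239 h⁻¹
Fraction remaining after one interval: r = e^(−kτ) = e^(−0.03239 × 41.4) = 0.2616
Before dose 3, 2 doses have been given (aged 1τ, 2τ).
C_trough = C₀ × (r + r²) = 2.950 × (0.2616 + 0.06843) = 0.9736 mg/L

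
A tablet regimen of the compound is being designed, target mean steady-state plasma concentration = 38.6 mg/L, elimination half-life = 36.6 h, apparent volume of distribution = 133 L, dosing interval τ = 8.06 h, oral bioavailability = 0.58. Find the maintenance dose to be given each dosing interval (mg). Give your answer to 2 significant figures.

k = ln2 / t½ = 0.693147 / 36.6 = 0.01894 h⁻¹
CL = k × Vd = 0.01894 × 133 = 2.519 L/h
At steady state, F × (Dose/τ) = Css × CL.
Dose = Css × CL × τ / F = 38.6 × 2.519 × 8.06 / 0.58 = 1351 mg

1400 mg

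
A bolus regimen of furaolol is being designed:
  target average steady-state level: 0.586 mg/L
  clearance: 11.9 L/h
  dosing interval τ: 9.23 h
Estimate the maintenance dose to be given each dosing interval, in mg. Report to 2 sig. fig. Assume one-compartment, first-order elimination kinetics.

64 mg

At steady state, Dose/τ = Css × CL.
Dose = Css × CL × τ = 0.586 × 11.90 × 9.23 = 64.36 mg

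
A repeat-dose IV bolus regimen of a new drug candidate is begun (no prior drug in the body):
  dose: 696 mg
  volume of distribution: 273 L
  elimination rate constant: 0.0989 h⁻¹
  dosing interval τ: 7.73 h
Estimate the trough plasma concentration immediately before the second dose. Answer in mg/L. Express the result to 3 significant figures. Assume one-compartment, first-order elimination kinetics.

1.19 mg/L

C₀ per dose = Dose / Vd = 696 / 273 = 2.549 mg/L
Fraction remaining after one interval: r = e^(−kτ) = e^(−0.09890 × 7.73) = 0.4656
Before dose 2, 1 dose has been given (aged 1τ).
C_trough = C₀ × r = 2.549 × 0.4656 = 1.187 mg/L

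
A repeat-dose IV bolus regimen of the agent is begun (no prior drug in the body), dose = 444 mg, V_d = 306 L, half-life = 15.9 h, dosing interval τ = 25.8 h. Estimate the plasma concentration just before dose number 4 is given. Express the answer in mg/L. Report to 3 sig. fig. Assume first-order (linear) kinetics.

C₀ per dose = Dose / Vd = 444 / 306 = 1.451 mg/L
k = ln2 / t½ = 0.693147 / 15.9 = 0.04359 h⁻¹
Fraction remaining after one interval: r = e^(−kτ) = e^(−0.04359 × 25.8) = 0.3248
Before dose 4, 3 doses have been given (aged 1τ, 2τ, 3τ).
C_trough = C₀ × (r + r² + … + r^3) = C₀ × r(1−r^3)/(1−r)
        = 1.451 × 0.3248 × (1 − 0.03426) / (1 − 0.3248) = 0.6741 mg/L

0.674 mg/L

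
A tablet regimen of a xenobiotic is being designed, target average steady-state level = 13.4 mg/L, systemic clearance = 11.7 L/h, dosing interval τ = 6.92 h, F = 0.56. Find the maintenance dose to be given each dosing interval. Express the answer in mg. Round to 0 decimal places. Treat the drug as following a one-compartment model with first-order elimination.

At steady state, F × (Dose/τ) = Css × CL.
Dose = Css × CL × τ / F = 13.4 × 11.70 × 6.92 / 0.56 = 1937 mg

1937 mg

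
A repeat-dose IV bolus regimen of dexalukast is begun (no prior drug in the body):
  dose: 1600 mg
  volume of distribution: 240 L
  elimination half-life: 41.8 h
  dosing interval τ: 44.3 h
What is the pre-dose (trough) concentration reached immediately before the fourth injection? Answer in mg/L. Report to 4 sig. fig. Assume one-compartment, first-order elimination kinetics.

C₀ per dose = Dose / Vd = 1600 / 240 = 6.667 mg/L
k = ln2 / t½ = 0.693147 / 41.8 = 0.01658 h⁻¹
Fraction remaining after one interval: r = e^(−kτ) = e^(−0.01658 × 44.3) = 0.4797
Before dose 4, 3 doses have been given (aged 1τ, 2τ, 3τ).
C_trough = C₀ × (r + r² + … + r^3) = C₀ × r(1−r^3)/(1−r)
        = 6.667 × 0.4797 × (1 − 0.1104) / (1 − 0.4797) = 5.468 mg/L

5.468 mg/L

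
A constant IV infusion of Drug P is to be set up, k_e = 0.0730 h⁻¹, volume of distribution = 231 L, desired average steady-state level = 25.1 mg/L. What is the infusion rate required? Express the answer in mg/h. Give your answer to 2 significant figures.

CL = k × Vd = 0.07300 × 231 = 16.86 L/h
At steady state, infusion rate R₀ = Css × CL = 25.1 × 16.86 = 423.2 mg/h

420 mg/h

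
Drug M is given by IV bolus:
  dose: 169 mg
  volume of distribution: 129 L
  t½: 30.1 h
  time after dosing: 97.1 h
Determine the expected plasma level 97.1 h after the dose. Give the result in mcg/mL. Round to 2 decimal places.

C₀ = Dose / Vd = 169.0 / 129 = 1.310 mg/L
k = ln2 / t½ = 0.693147 / 30.1 = 0.02303 h⁻¹
C = C₀ · e^(−k·t) = 1.310 × e^(−0.02303 × 97.1)
  = 1.310 × 0.1069 = 0.1400 mg/L
(0.1400 mg/L = 0.1400 mcg/mL)

0.14 mcg/mL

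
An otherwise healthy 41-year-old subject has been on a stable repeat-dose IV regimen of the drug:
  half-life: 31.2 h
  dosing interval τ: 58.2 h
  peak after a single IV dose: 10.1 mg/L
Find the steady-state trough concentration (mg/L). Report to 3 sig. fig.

k = ln2 / t½ = 0.693147 / 31.2 = 0.02222 h⁻¹
e^(−kτ) = e^(−0.02222 × 58.2) = 0.2744
Accumulation ratio R = 1 / (1 − e^(−kτ)) = 1 / (1 − 0.2744) = 1.378
Steady-state trough = C₀ × R × e^(−kτ) = 10.1 × 1.378 × 0.2744 = 3.819 mg/L

3.82 mg/L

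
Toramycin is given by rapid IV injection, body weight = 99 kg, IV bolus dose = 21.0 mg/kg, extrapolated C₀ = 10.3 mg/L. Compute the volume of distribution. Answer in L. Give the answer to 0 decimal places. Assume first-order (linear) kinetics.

202 L

Dose = 21.0 × 99 = 2079 mg
Vd = Dose / C₀ = 2079 / 10.3 = 201.8 L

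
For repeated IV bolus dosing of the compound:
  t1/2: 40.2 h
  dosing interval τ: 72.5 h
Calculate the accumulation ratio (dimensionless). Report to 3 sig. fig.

1.40

k = ln2 / t½ = 0.693147 / 40.2 = 0.01724 h⁻¹
e^(−kτ) = e^(−0.01724 × 72.5) = 0.2865
Accumulation ratio R = 1 / (1 − e^(−kτ)) = 1 / (1 − 0.2865) = 1.402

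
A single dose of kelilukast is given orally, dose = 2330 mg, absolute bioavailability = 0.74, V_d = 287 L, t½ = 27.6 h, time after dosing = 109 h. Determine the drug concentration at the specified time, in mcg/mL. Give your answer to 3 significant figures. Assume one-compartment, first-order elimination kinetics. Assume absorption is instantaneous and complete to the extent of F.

Amount reaching circulation = F × Dose = 0.74 × 2330 = 1724 mg
C₀ = F·Dose / Vd = 1724 / 287 = 6.007 mg/L
k = ln2 / t½ = 0.693147 / 27.6 = 0.02511 h⁻¹
C = C₀ · e^(−k·t) = 6.007 × e^(−0.02511 × 109)
  = 6.007 × 0.06476 = 0.3890 mg/L
(0.3890 mg/L = 0.3890 mcg/mL)

0.389 mcg/mL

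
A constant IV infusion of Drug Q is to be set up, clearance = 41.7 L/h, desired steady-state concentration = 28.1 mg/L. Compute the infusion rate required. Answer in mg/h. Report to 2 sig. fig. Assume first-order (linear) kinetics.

At steady state, infusion rate R₀ = Css × CL = 28.1 × 41.70 = 1172 mg/h

1200 mg/h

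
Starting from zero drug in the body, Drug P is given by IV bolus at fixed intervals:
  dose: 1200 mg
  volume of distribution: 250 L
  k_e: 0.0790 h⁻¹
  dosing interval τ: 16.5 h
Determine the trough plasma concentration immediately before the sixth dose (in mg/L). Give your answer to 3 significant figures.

1.79 mg/L

C₀ per dose = Dose / Vd = 1200 / 250 = 4.800 mg/L
Fraction remaining after one interval: r = e^(−kτ) = e^(−0.07900 × 16.5) = 0.2716
Before dose 6, 5 doses have been given (aged 1τ, 2τ, 3τ, 4τ, 5τ).
C_trough = C₀ × (r + r² + … + r^5) = C₀ × r(1−r^5)/(1−r)
        = 4.800 × 0.2716 × (1 − 0.001478) / (1 − 0.2716) = 1.787 mg/L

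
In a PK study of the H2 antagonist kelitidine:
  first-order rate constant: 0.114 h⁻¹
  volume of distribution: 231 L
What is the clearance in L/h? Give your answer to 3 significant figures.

CL = k × Vd = 0.114 × 231 = 26.33 L/h

26.3 L/h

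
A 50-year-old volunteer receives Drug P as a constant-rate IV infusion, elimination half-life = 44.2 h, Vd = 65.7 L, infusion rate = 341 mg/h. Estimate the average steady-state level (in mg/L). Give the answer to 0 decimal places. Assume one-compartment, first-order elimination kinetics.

k = ln2 / t½ = 0.693147 / 44.2 = 0.01568 h⁻¹
CL = k × Vd = 0.01568 × 65.7 = 1.030 L/h
At steady state Css = R₀ / CL = 341 / 1.030 = 331.1 mg/L

331 mg/L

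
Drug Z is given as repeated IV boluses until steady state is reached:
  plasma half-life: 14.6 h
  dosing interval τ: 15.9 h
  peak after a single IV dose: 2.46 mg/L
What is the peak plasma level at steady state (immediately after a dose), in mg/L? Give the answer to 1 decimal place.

k = ln2 / t½ = 0.693147 / 14.6 = 0.04748 h⁻¹
e^(−kτ) = e^(−0.04748 × 15.9) = 0.4700
Accumulation ratio R = 1 / (1 − e^(−kτ)) = 1 / (1 − 0.4700) = 1.887
Steady-state peak = C₀ × R = 2.46 × 1.887 = 4.642 mg/L

4.6 mg/L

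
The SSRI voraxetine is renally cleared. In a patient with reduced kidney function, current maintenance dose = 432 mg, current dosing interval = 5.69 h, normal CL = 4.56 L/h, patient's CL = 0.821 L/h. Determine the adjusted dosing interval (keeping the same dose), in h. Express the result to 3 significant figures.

To keep the same average steady-state level, dosing rate must scale with clearance.
CL ratio = 0.821 / 4.56 = 0.1800
New interval (same dose) = 5.69 / 0.1800 = 31.61 h

31.6 h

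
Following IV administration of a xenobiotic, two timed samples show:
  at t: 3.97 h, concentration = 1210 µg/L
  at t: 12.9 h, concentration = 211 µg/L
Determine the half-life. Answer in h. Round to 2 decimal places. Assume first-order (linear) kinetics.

3.54 h

k = ln(C₁/C₂) / (t₂ − t₁) = ln(1210/211) / (12.9 − 3.97)
  = 1.747 / 8.930 = 0.1956 h⁻¹
t½ = ln2 / k = 0.693147 / 0.1956 = 3.544 h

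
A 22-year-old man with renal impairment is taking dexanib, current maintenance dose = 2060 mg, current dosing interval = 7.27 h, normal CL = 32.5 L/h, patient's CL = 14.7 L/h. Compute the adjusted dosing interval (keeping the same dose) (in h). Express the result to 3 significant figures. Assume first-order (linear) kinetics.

To keep the same average steady-state level, dosing rate must scale with clearance.
CL ratio = 14.7 / 32.5 = 0.4523
New interval (same dose) = 7.27 / 0.4523 = 16.07 h

16.1 h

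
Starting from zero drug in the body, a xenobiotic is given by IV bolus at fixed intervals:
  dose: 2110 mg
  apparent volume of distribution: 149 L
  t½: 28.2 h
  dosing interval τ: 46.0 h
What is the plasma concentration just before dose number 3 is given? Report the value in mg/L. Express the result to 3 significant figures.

C₀ per dose = Dose / Vd = 2110 / 149 = 14.16 mg/L
k = ln2 / t½ = 0.693147 / 28.2 = 0.02458 h⁻¹
Fraction remaining after one interval: r = e^(−kτ) = e^(−0.02458 × 46.0) = 0.3228
Before dose 3, 2 doses have been given (aged 1τ, 2τ).
C_trough = C₀ × (r + r²) = 14.16 × (0.3228 + 0.1042) = 6.046 mg/L

6.05 mg/L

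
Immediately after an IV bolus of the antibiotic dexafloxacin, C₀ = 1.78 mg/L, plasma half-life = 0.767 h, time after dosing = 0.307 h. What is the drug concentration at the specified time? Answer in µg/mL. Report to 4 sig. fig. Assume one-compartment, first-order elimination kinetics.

k = ln2 / t½ = 0.693147 / 0.767 = 0.9037 h⁻¹
C = C₀ · e^(−k·t) = 1.780 × e^(−0.9037 × 0.307)
  = 1.780 × 0.7577 = 1.349 mg/L
(1.349 mg/L = 1.349 µg/mL)

1.349 µg/mL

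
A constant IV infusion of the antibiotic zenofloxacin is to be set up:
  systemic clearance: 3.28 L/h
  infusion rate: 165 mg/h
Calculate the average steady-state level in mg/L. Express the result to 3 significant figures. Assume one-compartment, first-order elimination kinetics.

At steady state Css = R₀ / CL = 165 / 3.280 = 50.30 mg/L

50.3 mg/L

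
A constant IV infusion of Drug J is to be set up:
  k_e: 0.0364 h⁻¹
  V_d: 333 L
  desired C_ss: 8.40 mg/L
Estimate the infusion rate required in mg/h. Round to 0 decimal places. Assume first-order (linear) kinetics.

102 mg/h

CL = k × Vd = 0.03640 × 333 = 12.12 L/h
At steady state, infusion rate R₀ = Css × CL = 8.40 × 12.12 = 101.8 mg/h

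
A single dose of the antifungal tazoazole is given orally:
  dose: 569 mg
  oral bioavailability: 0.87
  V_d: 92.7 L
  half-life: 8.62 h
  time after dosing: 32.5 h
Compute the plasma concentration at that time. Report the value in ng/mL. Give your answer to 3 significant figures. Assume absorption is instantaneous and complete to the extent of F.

391 ng/mL

Amount reaching circulation = F × Dose = 0.87 × 569.0 = 495.0 mg
C₀ = F·Dose / Vd = 495.0 / 92.7 = 5.340 mg/L
k = ln2 / t½ = 0.693147 / 8.62 = 0.08041 h⁻¹
C = C₀ · e^(−k·t) = 5.340 × e^(−0.08041 × 32.5)
  = 5.340 × 0.07329 = 0.3914 mg/L
Convert: 0.3914 mg/L × 1000 = 391.4 ng/mL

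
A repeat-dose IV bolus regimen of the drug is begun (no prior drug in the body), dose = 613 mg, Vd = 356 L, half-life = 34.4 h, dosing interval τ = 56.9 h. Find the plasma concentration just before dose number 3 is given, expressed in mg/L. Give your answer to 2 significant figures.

C₀ per dose = Dose / Vd = 613 / 356 = 1.722 mg/L
k = ln2 / t½ = 0.693147 / 34.4 = 0.02015 h⁻¹
Fraction remaining after one interval: r = e^(−kτ) = e^(−0.02015 × 56.9) = 0.3177
Before dose 3, 2 doses have been given (aged 1τ, 2τ).
C_trough = C₀ × (r + r²) = 1.722 × (0.3177 + 0.1009) = 0.7208 mg/L

0.72 mg/L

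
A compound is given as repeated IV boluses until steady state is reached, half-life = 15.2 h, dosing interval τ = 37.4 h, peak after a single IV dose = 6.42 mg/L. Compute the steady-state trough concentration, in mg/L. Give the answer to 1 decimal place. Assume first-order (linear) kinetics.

k = ln2 / t½ = 0.693147 / 15.2 = 0.04560 h⁻¹
e^(−kτ) = e^(−0.04560 × 37.4) = 0.1817
Accumulation ratio R = 1 / (1 − e^(−kτ)) = 1 / (1 − 0.1817) = 1.222
Steady-state trough = C₀ × R × e^(−kτ) = 6.42 × 1.222 × 0.1817 = 1.425 mg/L

1.4 mg/L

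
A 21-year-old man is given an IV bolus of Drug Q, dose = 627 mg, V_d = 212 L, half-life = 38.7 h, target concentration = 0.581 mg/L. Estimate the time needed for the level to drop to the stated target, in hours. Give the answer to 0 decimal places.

91 h

C₀ = Dose / Vd = 627.0 / 212 = 2.958 mg/L
k = ln2 / t½ = 0.693147 / 38.7 = 0.01791 h⁻¹
t = ln(C₀ / C) / k = ln(2.958 / 0.581) / 0.01791
  = ln(5.091) / 0.01791 = 1.627 / 0.01791 = 90.84 h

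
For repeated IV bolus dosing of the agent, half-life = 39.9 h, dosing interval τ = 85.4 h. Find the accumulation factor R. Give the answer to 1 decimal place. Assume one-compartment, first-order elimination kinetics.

1.3

k = ln2 / t½ = 0.693147 / 39.9 = 0.01737 h⁻¹
e^(−kτ) = e^(−0.01737 × 85.4) = 0.2269
Accumulation ratio R = 1 / (1 − e^(−kτ)) = 1 / (1 − 0.2269) = 1.293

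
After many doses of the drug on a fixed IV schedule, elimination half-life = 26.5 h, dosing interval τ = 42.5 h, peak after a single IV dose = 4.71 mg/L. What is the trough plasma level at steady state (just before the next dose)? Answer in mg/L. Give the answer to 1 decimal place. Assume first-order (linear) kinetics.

2.3 mg/L

k = ln2 / t½ = 0.693147 / 26.5 = 0.02616 h⁻¹
e^(−kτ) = e^(−0.02616 × 42.5) = 0.3290
Accumulation ratio R = 1 / (1 − e^(−kτ)) = 1 / (1 − 0.3290) = 1.490
Steady-state trough = C₀ × R × e^(−kτ) = 4.71 × 1.490 × 0.3290 = 2.309 mg/L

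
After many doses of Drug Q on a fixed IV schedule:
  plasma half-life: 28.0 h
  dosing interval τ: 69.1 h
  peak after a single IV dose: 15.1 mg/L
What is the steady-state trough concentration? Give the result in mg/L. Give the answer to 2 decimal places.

k = ln2 / t½ = 0.693147 / 28.0 = 0.02476 h⁻¹
e^(−kτ) = e^(−0.02476 × 69.1) = 0.1807
Accumulation ratio R = 1 / (1 − e^(−kτ)) = 1 / (1 − 0.1807) = 1.221
Steady-state trough = C₀ × R × e^(−kτ) = 15.1 × 1.221 × 0.1807 = 3.332 mg/L

3.33 mg/L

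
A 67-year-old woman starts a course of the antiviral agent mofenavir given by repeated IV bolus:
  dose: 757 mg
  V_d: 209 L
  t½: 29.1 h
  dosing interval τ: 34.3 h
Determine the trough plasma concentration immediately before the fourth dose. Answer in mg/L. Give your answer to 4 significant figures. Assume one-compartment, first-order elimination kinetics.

2.619 mg/L

C₀ per dose = Dose / Vd = 757 / 209 = 3.622 mg/L
k = ln2 / t½ = 0.693147 / 29.1 = 0.02382 h⁻¹
Fraction remaining after one interval: r = e^(−kτ) = e^(−0.02382 × 34.3) = 0.4417
Before dose 4, 3 doses have been given (aged 1τ, 2τ, 3τ).
C_trough = C₀ × (r + r² + … + r^3) = C₀ × r(1−r^3)/(1−r)
        = 3.622 × 0.4417 × (1 − 0.08618) / (1 − 0.4417) = 2.619 mg/L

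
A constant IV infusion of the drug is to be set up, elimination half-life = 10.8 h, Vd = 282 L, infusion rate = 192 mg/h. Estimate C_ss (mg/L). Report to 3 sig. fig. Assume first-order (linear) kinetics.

k = ln2 / t½ = 0.693147 / 10.8 = 0.06418 h⁻¹
CL = k × Vd = 0.06418 × 282 = 18.10 L/h
At steady state Css = R₀ / CL = 192 / 18.10 = 10.61 mg/L

10.6 mg/L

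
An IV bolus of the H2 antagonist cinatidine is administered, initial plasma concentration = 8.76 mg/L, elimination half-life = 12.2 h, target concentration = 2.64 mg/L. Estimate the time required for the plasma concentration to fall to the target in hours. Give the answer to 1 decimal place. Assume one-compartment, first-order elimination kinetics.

k = ln2 / t½ = 0.693147 / 12.2 = 0.05682 h⁻¹
t = ln(C₀ / C) / k = ln(8.760 / 2.64) / 0.05682
  = ln(3.318) / 0.05682 = 1.199 / 0.05682 = 21.10 h

21.1 h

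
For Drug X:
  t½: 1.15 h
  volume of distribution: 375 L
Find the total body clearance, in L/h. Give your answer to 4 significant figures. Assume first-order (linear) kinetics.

226.0 L/h

k = ln2 / t½ = 0.693147 / 1.15 = 0.6027 h⁻¹
CL = k × Vd = 0.6027 × 375 = 226.0 L/h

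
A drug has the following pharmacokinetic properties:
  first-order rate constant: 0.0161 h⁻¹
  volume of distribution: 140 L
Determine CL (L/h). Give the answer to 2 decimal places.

CL = k × Vd = 0.0161 × 140 = 2.254 L/h

2.25 L/h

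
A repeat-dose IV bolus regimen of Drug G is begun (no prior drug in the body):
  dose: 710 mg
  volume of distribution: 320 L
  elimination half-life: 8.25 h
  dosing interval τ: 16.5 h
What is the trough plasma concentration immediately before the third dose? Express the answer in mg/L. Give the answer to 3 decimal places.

0.693 mg/L

C₀ per dose = Dose / Vd = 710 / 320 = 2.219 mg/L
k = ln2 / t½ = 0.693147 / 8.25 = 0.08402 h⁻¹
Fraction remaining after one interval: r = e^(−kτ) = e^(−0.08402 × 16.5) = 0.2500
Before dose 3, 2 doses have been given (aged 1τ, 2τ).
C_trough = C₀ × (r + r²) = 2.219 × (0.2500 + 0.06250) = 0.6934 mg/L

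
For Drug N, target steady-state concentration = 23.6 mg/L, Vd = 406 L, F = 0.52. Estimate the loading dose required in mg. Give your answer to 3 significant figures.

18400 mg

LD = Css × Vd / F = 23.6 × 406 / 0.52 = 18430 mg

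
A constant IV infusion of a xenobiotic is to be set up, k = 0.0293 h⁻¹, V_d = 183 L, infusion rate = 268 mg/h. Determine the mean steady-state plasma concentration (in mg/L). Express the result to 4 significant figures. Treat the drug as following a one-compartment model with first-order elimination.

CL = k × Vd = 0.02930 × 183 = 5.362 L/h
At steady state Css = R₀ / CL = 268 / 5.362 = 49.98 mg/L

49.98 mg/L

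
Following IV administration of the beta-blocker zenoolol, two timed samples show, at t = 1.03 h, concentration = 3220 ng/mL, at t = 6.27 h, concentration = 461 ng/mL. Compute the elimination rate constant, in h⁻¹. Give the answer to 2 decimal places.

k = ln(C₁/C₂) / (t₂ − t₁) = ln(3220/461) / (6.27 − 1.03)
  = 1.944 / 5.240 = 0.3710 h⁻¹

0.37 h⁻¹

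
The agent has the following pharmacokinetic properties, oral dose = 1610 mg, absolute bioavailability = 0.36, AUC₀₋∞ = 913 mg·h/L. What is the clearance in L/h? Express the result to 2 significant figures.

0.63 L/h

CL = F·Dose / AUC = 0.36 × 1610 / 913 = 0.6348 L/h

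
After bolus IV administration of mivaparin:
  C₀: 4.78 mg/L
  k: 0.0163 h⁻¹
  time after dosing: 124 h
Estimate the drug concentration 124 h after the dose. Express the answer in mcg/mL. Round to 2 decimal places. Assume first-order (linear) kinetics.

0.63 mcg/mL

C = C₀ · e^(−k·t) = 4.780 × e^(−0.01630 × 124)
  = 4.780 × 0.1325 = 0.6334 mg/L
(0.6334 mg/L = 0.6334 mcg/mL)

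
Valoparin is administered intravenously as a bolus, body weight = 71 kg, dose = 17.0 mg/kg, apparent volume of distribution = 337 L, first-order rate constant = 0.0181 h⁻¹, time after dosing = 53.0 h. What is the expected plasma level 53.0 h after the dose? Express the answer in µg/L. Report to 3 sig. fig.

1370 µg/L

Total dose = 17.0 × 71 = 1207 mg
C₀ = Dose / Vd = 1207 / 337 = 3.582 mg/L
C = C₀ · e^(−k·t) = 3.582 × e^(−0.01810 × 53.0)
  = 3.582 × 0.3832 = 1.373 mg/L
Convert: 1.373 mg/L × 1000 = 1373 µg/L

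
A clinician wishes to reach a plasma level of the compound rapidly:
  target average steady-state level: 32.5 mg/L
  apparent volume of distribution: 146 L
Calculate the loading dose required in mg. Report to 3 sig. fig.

4750 mg

LD = Css × Vd = 32.5 × 146 = 4745 mg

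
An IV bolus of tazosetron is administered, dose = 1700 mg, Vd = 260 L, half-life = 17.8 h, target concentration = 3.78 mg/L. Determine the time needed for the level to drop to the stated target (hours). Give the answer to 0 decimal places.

C₀ = Dose / Vd = 1700 / 260 = 6.538 mg/L
k = ln2 / t½ = 0.693147 / 17.8 = 0.03894 h⁻¹
t = ln(C₀ / C) / k = ln(6.538 / 3.78) / 0.03894
  = ln(1.730) / 0.03894 = 0.5481 / 0.03894 = 14.08 h

14 h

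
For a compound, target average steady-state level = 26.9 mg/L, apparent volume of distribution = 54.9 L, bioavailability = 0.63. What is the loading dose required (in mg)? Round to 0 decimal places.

LD = Css × Vd / F = 26.9 × 54.9 / 0.63 = 2344 mg

2344 mg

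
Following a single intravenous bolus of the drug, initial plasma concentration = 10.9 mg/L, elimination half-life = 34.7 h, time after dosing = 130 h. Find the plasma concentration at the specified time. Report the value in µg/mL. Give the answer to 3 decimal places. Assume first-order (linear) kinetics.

0.812 µg/mL

k = ln2 / t½ = 0.693147 / 34.7 = 0.01998 h⁻¹
C = C₀ · e^(−k·t) = 10.90 × e^(−0.01998 × 130)
  = 10.90 × 0.07447 = 0.8117 mg/L
(0.8117 mg/L = 0.8117 µg/mL)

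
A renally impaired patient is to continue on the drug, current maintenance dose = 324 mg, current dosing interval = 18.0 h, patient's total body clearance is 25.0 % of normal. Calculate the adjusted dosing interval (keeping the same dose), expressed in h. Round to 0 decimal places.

72 h

To keep the same average steady-state level, dosing rate must scale with clearance.
CL ratio = 25.0 / 100 = 0.2500
New interval (same dose) = 18.0 / 0.2500 = 72.00 h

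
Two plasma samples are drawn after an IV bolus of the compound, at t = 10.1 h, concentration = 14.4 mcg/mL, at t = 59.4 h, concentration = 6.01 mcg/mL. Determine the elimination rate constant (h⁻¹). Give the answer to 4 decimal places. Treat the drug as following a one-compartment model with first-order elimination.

0.0177 h⁻¹

k = ln(C₁/C₂) / (t₂ − t₁) = ln(14.4/6.01) / (59.4 − 10.1)
  = 0.8738 / 49.30 = 0.01772 h⁻¹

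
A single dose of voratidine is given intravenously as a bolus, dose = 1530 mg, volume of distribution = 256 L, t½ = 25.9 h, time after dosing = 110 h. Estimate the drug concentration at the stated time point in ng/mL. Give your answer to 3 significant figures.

C₀ = Dose / Vd = 1530 / 256 = 5.977 mg/L
k = ln2 / t½ = 0.693147 / 25.9 = 0.02676 h⁻¹
C = C₀ · e^(−k·t) = 5.977 × e^(−0.02676 × 110)
  = 5.977 × 0.05268 = 0.3149 mg/L
Convert: 0.3149 mg/L × 1000 = 314.9 ng/mL

315 ng/mL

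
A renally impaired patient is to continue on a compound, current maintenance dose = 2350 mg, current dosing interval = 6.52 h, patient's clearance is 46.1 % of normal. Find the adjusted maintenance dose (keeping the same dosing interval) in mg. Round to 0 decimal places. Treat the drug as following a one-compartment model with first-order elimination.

To keep the same average steady-state level, dosing rate must scale with clearance.
CL ratio = 46.1 / 100 = 0.4610
New dose (same interval) = 2350 × 0.4610 = 1083 mg

1083 mg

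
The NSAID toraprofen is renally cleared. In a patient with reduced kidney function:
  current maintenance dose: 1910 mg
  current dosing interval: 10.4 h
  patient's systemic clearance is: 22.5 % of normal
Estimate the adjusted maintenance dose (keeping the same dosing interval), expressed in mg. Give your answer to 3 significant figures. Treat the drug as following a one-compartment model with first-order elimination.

430 mg

To keep the same average steady-state level, dosing rate must scale with clearance.
CL ratio = 22.5 / 100 = 0.2250
New dose (same interval) = 1910 × 0.2250 = 429.8 mg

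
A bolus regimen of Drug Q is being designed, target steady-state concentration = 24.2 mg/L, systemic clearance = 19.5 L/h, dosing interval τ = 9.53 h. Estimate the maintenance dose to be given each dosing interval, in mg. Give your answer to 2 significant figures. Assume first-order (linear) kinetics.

4500 mg

At steady state, Dose/τ = Css × CL.
Dose = Css × CL × τ = 24.2 × 19.50 × 9.53 = 4497 mg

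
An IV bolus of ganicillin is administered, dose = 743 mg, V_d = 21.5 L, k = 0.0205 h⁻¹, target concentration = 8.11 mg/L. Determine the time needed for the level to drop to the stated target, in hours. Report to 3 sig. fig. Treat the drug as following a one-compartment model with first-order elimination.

70.7 h

C₀ = Dose / Vd = 743.0 / 21.5 = 34.56 mg/L
t = ln(C₀ / C) / k = ln(34.56 / 8.11) / 0.02050
  = ln(4.261) / 0.02050 = 1.450 / 0.02050 = 70.73 h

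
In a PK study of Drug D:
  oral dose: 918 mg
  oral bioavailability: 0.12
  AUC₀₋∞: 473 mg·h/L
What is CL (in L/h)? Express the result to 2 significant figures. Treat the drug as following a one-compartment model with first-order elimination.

CL = F·Dose / AUC = 0.12 × 918 / 473 = 0.2329 L/h

0.23 L/h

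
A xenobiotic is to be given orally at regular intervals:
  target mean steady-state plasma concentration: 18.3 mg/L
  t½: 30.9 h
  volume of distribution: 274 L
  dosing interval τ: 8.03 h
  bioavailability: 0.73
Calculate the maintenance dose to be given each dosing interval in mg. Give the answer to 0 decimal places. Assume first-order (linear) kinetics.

k = ln2 / t½ = 0.693147 / 30.9 = 0.02243 h⁻¹
CL = k × Vd = 0.02243 × 274 = 6.146 L/h
At steady state, F × (Dose/τ) = Css × CL.
Dose = Css × CL × τ / F = 18.3 × 6.146 × 8.03 / 0.73 = 1237 mg

1237 mg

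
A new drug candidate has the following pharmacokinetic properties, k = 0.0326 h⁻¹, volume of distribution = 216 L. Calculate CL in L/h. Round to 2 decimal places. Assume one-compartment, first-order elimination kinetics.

7.04 L/h

CL = k × Vd = 0.0326 × 216 = 7.042 L/h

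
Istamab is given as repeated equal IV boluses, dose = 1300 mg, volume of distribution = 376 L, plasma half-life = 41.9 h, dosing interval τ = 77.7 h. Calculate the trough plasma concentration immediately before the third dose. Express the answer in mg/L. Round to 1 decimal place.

C₀ per dose = Dose / Vd = 1300 / 376 = 3.457 mg/L
k = ln2 / t½ = 0.693147 / 41.9 = 0.01654 h⁻¹
Fraction remaining after one interval: r = e^(−kτ) = e^(−0.01654 × 77.7) = 0.2766
Before dose 3, 2 doses have been given (aged 1τ, 2τ).
C_trough = C₀ × (r + r²) = 3.457 × (0.2766 + 0.07651) = 1.221 mg/L

1.2 mg/L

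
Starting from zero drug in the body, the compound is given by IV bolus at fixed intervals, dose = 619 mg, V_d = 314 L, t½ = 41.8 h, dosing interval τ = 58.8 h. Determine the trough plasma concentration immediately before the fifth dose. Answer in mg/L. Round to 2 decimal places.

1.17 mg/L

C₀ per dose = Dose / Vd = 619 / 314 = 1.971 mg/L
k = ln2 / t½ = 0.693147 / 41.8 = 0.01658 h⁻¹
Fraction remaining after one interval: r = e^(−kτ) = e^(−0.01658 × 58.8) = 0.3772
Before dose 5, 4 doses have been given (aged 1τ, 2τ, 3τ, 4τ).
C_trough = C₀ × (r + r² + … + r^4) = C₀ × r(1−r^4)/(1−r)
        = 1.971 × 0.3772 × (1 − 0.02024) / (1 − 0.3772) = 1.170 mg/L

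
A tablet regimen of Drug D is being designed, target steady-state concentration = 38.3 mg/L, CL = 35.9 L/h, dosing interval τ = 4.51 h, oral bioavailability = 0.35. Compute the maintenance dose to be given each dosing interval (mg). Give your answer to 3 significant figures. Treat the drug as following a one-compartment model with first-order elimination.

At steady state, F × (Dose/τ) = Css × CL.
Dose = Css × CL × τ / F = 38.3 × 35.90 × 4.51 / 0.35 = 17720 mg

17700 mg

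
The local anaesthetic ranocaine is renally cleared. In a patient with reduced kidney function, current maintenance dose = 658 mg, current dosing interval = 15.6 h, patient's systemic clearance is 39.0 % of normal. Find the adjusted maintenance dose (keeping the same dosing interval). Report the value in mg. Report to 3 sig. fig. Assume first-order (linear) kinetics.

To keep the same average steady-state level, dosing rate must scale with clearance.
CL ratio = 39.0 / 100 = 0.3900
New dose (same interval) = 658 × 0.3900 = 256.6 mg

257 mg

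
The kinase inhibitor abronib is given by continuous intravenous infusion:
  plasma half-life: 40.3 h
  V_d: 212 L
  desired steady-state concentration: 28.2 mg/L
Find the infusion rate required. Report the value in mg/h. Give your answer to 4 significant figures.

102.8 mg/h

k = ln2 / t½ = 0.693147 / 40.3 = 0.01720 h⁻¹
CL = k × Vd = 0.01720 × 212 = 3.646 L/h
At steady state, infusion rate R₀ = Css × CL = 28.2 × 3.646 = 102.8 mg/h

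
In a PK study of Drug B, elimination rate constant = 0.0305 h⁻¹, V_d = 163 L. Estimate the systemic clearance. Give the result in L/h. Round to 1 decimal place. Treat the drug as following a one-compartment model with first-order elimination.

CL = k × Vd = 0.0305 × 163 = 4.972 L/h

5.0 L/h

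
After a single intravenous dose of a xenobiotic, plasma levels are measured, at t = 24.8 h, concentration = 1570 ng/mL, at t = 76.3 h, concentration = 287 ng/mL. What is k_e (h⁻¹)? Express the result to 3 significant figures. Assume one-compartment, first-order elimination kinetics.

0.0330 h⁻¹

k = ln(C₁/C₂) / (t₂ − t₁) = ln(1570/287) / (76.3 − 24.8)
  = 1.699 / 51.50 = 0.03299 h⁻¹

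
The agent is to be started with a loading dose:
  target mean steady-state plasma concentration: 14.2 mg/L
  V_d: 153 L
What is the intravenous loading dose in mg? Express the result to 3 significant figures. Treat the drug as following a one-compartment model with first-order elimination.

LD = Css × Vd = 14.2 × 153 = 2173 mg

2170 mg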